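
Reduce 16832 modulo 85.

2

16832 = 198*85 + 2, so 16832 ≡ 2 (mod 85).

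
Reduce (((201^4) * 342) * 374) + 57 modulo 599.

51

(201)^4 ≡ 543 (mod 599)
543 * 342 = 185706 ≡ 16 (mod 599)
16 * 374 = 5984 ≡ 593 (mod 599)
593 + 57 = 650 ≡ 51 (mod 599)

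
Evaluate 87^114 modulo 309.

Using repeated squaring:
114 in binary is 1110010, i.e. 114 = 64 + 32 + 16 + 2.
87^1 ≡ 87 (mod 309)
87^2 ≡ 87^2 = 7569 ≡ 153 (mod 309)
87^4 ≡ 153^2 = 23409 ≡ 234 (mod 309)
87^8 ≡ 234^2 = 54756 ≡ 63 (mod 309)
87^16 ≡ 63^2 = 3969 ≡ 261 (mod 309)
87^32 ≡ 261^2 = 68121 ≡ 141 (mod 309)
87^64 ≡ 141^2 = 19881 ≡ 105 (mod 309)
87^114 = 87^64 × 87^32 × 87^16 × 87^2 ≡ 105 × 141 × 261 × 153 (mod 309).
Accumulate the product:
105 × 141 = 14805 ≡ 282
282 × 261 = 73602 ≡ 60
60 × 153 = 9180 ≡ 219

219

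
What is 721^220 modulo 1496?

353

By square-and-multiply:
220 in binary is 11011100, i.e. 220 = 128 + 64 + 16 + 8 + 4.
721^1 ≡ 721 (mod 1496)
721^2 ≡ 721^2 = 519841 ≡ 729 (mod 1496)
721^4 ≡ 729^2 = 531441 ≡ 361 (mod 1496)
721^8 ≡ 361^2 = 130321 ≡ 169 (mod 1496)
721^16 ≡ 169^2 = 28561 ≡ 137 (mod 1496)
721^32 ≡ 137^2 = 18769 ≡ 817 (mod 1496)
721^64 ≡ 817^2 = 667489 ≡ 273 (mod 1496)
721^128 ≡ 273^2 = 74529 ≡ 1225 (mod 1496)
721^220 = 721^128 · 721^64 · 721^16 · 721^8 · 721^4 ≡ 1225 · 273 · 137 · 169 · 361 (mod 1496).
Accumulate the product:
1225 · 273 = 334425 ≡ 817
817 · 137 = 111929 ≡ 1225
1225 · 169 = 207025 ≡ 577
577 · 361 = 208297 ≡ 353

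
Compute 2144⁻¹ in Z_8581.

6864

By the extended Euclidean algorithm:
8581 = 4*2144 + 5
2144 = 428*5 + 4
5 = 1*4 + 1
4 = 4*1 + 0
gcd(2144, 8581) = 1, so the inverse exists.
Bézout: 1 = 429*8581 − 1717*2144.
So 2144⁻¹ ≡ −1717 ≡ 6864 (mod 8581).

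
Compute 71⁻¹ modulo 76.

15

76 = 1·71 + 5
71 = 14·5 + 1
5 = 5·1 + 0
gcd(71, 76) = 1, so the inverse exists.
Back-substitute for 1:
1 = 1·71 − 14·5
  = −14·76 + 15·71
So 71⁻¹ ≡ 15 (mod 76).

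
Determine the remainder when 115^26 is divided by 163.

146

Using repeated squaring:
26 in binary is 11010, i.e. 26 = 16 + 8 + 2.
115^1 ≡ 115 (mod 163)
115^2 ≡ 115^2 = 13225 ≡ 22 (mod 163)
115^4 ≡ 22^2 = 484 ≡ 158 (mod 163)
115^8 ≡ 158^2 = 24964 ≡ 25 (mod 163)
115^16 ≡ 25^2 = 625 ≡ 136 (mod 163)
115^26 = 115^16 × 115^8 × 115^2 ≡ 136 × 25 × 22 (mod 163).
Accumulate the product:
136 × 25 = 3400 ≡ 140
140 × 22 = 3080 ≡ 146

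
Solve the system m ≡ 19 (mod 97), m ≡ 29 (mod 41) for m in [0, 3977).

97⁻¹ mod 41: 97×11 ≡ 1 (mod 41), so 97⁻¹ ≡ 11.
m = 19 + 97×((29 − 19)×11 mod 41) = 19 + 97×28 = 2735.
Check: 2735 mod 97 = 19, 2735 mod 41 = 29. ✓

2735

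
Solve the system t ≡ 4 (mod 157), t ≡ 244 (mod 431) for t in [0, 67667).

157⁻¹ mod 431: 157*291 ≡ 1 (mod 431), so 157⁻¹ ≡ 291.
t = 4 + 157*((244 − 4)*291 mod 431) = 4 + 157*18 = 2830.
Check: 2830 mod 157 = 4, 2830 mod 431 = 244. ✓

2830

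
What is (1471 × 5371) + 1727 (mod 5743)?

100

1471 × 5371 = 7900741 ≡ 4116 (mod 5743)
4116 + 1727 = 5843 ≡ 100 (mod 5743)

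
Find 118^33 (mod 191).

60

By square-and-multiply:
33 in binary is 100001, i.e. 33 = 32 + 1.
118^1 ≡ 118 (mod 191)
118^2 ≡ 118^2 = 13924 ≡ 172 (mod 191)
118^4 ≡ 172^2 = 29584 ≡ 170 (mod 191)
118^8 ≡ 170^2 = 28900 ≡ 59 (mod 191)
118^16 ≡ 59^2 = 3481 ≡ 43 (mod 191)
118^32 ≡ 43^2 = 1849 ≡ 130 (mod 191)
118^33 = 118^32 * 118^1 ≡ 130 * 118 (mod 191).
130 * 118 = 15340 ≡ 60 (mod 191).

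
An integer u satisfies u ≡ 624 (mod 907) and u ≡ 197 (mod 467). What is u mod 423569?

77719

907⁻¹ mod 467: 907·294 ≡ 1 (mod 467), so 907⁻¹ ≡ 294.
u = 624 + 907·((197 − 624)·294 mod 467) = 624 + 907·85 = 77719.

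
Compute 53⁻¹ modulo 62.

55

By the extended Euclidean algorithm:
62 = 1*53 + 9
53 = 5*9 + 8
9 = 1*8 + 1
8 = 8*1 + 0
gcd(53, 62) = 1, so the inverse exists.
Bézout: 1 = 6*62 − 7*53.
So 53⁻¹ ≡ −7 ≡ 55 (mod 62).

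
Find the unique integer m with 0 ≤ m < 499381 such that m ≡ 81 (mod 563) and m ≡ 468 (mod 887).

68767

563⁻¹ mod 887: 563×720 ≡ 1 (mod 887), so 563⁻¹ ≡ 720.
m = 81 + 563×((468 − 81)×720 mod 887) = 81 + 563×122 = 68767.
Check: 68767 mod 563 = 81, 68767 mod 887 = 468. ✓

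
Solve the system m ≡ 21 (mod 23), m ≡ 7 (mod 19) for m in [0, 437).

23⁻¹ mod 19: 23·5 ≡ 1 (mod 19), so 23⁻¹ ≡ 5.
m = 21 + 23·((7 − 21)·5 mod 19) = 21 + 23·6 = 159.

159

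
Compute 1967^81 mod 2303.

By square-and-multiply:
81 in binary is 1010001, i.e. 81 = 64 + 16 + 1.
1967^1 ≡ 1967 (mod 2303)
1967^2 ≡ 1967^2 = 3869089 ≡ 49 (mod 2303)
1967^4 ≡ 49^2 = 2401 ≡ 98 (mod 2303)
1967^8 ≡ 98^2 = 9604 ≡ 392 (mod 2303)
1967^16 ≡ 392^2 = 153664 ≡ 1666 (mod 2303)
1967^32 ≡ 1666^2 = 2775556 ≡ 441 (mod 2303)
1967^64 ≡ 441^2 = 194481 ≡ 1029 (mod 2303)
1967^81 = 1967^64 · 1967^16 · 1967^1 ≡ 1029 · 1666 · 1967 (mod 2303).
Accumulate the product:
1029 · 1666 = 1714314 ≡ 882
882 · 1967 = 1734894 ≡ 735

735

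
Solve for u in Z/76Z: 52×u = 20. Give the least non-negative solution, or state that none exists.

gcd(52, 76) = 4, and 4 | 20, so solutions exist.
Divide through by 4: 13×u mod 19 = 5.
13⁻¹ ≡ 3 (mod 19).
u ≡ 3×5 ≡ 15 (mod 19).
The smallest non-negative solution is u = 15.

15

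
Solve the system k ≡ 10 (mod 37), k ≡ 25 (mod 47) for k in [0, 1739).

37⁻¹ mod 47: 37·14 ≡ 1 (mod 47), so 37⁻¹ ≡ 14.
k = 10 + 37·((25 − 10)·14 mod 47) = 10 + 37·22 = 824.
Check: 824 mod 37 = 10, 824 mod 47 = 25. ✓

824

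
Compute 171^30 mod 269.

Using repeated squaring:
30 in binary is 11110, i.e. 30 = 16 + 8 + 4 + 2.
171^1 ≡ 171 (mod 269)
171^2 ≡ 171^2 = 29241 ≡ 189 (mod 269)
171^4 ≡ 189^2 = 35721 ≡ 213 (mod 269)
171^8 ≡ 213^2 = 45369 ≡ 177 (mod 269)
171^16 ≡ 177^2 = 31329 ≡ 125 (mod 269)
171^30 = 171^16 · 171^8 · 171^4 · 171^2 ≡ 125 · 177 · 213 · 189 (mod 269).
Accumulate the product:
125 · 177 = 22125 ≡ 67
67 · 213 = 14271 ≡ 14
14 · 189 = 2646 ≡ 225

225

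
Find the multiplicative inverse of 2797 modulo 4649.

2814

4649 = 1*2797 + 1852
2797 = 1*1852 + 945
1852 = 1*945 + 907
945 = 1*907 + 38
907 = 23*38 + 33
38 = 1*33 + 5
33 = 6*5 + 3
5 = 1*3 + 2
3 = 1*2 + 1
2 = 2*1 + 0
gcd(2797, 4649) = 1, so the inverse exists.
Bézout: 1 = 1104*4649 − 1835*2797.
So 2797⁻¹ ≡ −1835 ≡ 2814 (mod 4649).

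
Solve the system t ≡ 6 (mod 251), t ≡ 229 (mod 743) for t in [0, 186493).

147343

251⁻¹ mod 743: 251×669 ≡ 1 (mod 743), so 251⁻¹ ≡ 669.
t = 6 + 251×((229 − 6)×669 mod 743) = 6 + 251×587 = 147343.
Check: 147343 mod 251 = 6, 147343 mod 743 = 229. ✓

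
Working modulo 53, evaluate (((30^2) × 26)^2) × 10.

(30)^2 ≡ 52 (mod 53)
52 × 26 = 1352 ≡ 27 (mod 53)
(27)^2 ≡ 40 (mod 53)
40 × 10 = 400 ≡ 29 (mod 53)

29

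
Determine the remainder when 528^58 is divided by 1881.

693

Using repeated squaring:
528^1 ≡ 528 (mod 1881)
528^2 ≡ 528^2 = 278784 ≡ 396 (mod 1881)
528^4 ≡ 396^2 = 156816 ≡ 693 (mod 1881)
528^8 ≡ 693^2 = 480249 ≡ 594 (mod 1881)
528^16 ≡ 594^2 = 352836 ≡ 1089 (mod 1881)
528^32 ≡ 1089^2 = 1185921 ≡ 891 (mod 1881)
528^58 = 528^32 · 528^16 · 528^8 · 528^2 ≡ 891 · 1089 · 594 · 396 (mod 1881).
Accumulate the product:
891 · 1089 = 970299 ≡ 1584
1584 · 594 = 940896 ≡ 396
396 · 396 = 156816 ≡ 693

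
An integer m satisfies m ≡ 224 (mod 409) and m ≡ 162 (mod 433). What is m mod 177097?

409⁻¹ mod 433: 409×18 ≡ 1 (mod 433), so 409⁻¹ ≡ 18.
m = 224 + 409×((162 − 224)×18 mod 433) = 224 + 409×183 = 75071.

75071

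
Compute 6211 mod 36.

19

6211 = 172·36 + 19, so 6211 ≡ 19 (mod 36).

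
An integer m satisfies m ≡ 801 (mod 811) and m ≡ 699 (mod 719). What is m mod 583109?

811⁻¹ mod 719: 811*508 ≡ 1 (mod 719), so 811⁻¹ ≡ 508.
m = 801 + 811*((699 − 801)*508 mod 719) = 801 + 811*671 = 544982.

544982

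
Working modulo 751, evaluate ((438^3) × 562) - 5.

(438)^3 ≡ 535 (mod 751)
535 × 562 = 300670 ≡ 270 (mod 751)
270 - 5 = 265

265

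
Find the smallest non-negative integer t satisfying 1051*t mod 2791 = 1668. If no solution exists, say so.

461

gcd(1051, 2791) = 1, so a unique solution mod 2791 exists.
1051⁻¹ ≡ 2552 (mod 2791).
t ≡ 2552*1668 ≡ 461 (mod 2791).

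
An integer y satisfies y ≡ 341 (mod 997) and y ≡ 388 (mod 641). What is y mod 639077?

217687

997⁻¹ mod 641: 997·632 ≡ 1 (mod 641), so 997⁻¹ ≡ 632.
y = 341 + 997·((388 − 341)·632 mod 641) = 341 + 997·218 = 217687.
Check: 217687 mod 997 = 341, 217687 mod 641 = 388. ✓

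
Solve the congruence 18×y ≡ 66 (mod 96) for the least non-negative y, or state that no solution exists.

9

gcd(18, 96) = 6, and 6 | 66, so solutions exist.
Divide through by 6: 3×y ≡ 11 (mod 16).
3⁻¹ ≡ 11 (mod 16).
y ≡ 11×11 ≡ 9 (mod 16).
The smallest non-negative solution is y = 9.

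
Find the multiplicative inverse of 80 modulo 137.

By the extended Euclidean algorithm:
137 = 1·80 + 57
80 = 1·57 + 23
57 = 2·23 + 11
23 = 2·11 + 1
11 = 11·1 + 0
gcd(80, 137) = 1, so the inverse exists.
Bézout: 1 = −7·137 + 12·80.
So 80⁻¹ ≡ 12 (mod 137).

12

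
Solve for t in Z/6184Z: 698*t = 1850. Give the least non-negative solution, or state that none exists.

gcd(698, 6184) = 2, and 2 | 1850, so solutions exist.
Divide through by 2: 349*t = 925 (mod 3092).
349⁻¹ ≡ 505 (mod 3092).
t ≡ 505*925 ≡ 233 (mod 3092).
The smallest non-negative solution is t = 233.

233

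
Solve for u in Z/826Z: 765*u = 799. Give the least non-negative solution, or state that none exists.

515

gcd(765, 826) = 1, so a unique solution mod 826 exists.
765⁻¹ ≡ 501 (mod 826).
u ≡ 501*799 ≡ 515 (mod 826).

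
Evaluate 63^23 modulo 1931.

Using repeated squaring:
23 in binary is 10111, i.e. 23 = 16 + 4 + 2 + 1.
63^1 ≡ 63 (mod 1931)
63^2 ≡ 63^2 = 3969 ≡ 107 (mod 1931)
63^4 ≡ 107^2 = 11449 ≡ 1794 (mod 1931)
63^8 ≡ 1794^2 = 3218436 ≡ 1390 (mod 1931)
63^16 ≡ 1390^2 = 1932100 ≡ 1100 (mod 1931)
63^23 = 63^16 · 63^4 · 63^2 · 63^1 ≡ 1100 · 1794 · 107 · 63 (mod 1931).
Accumulate the product:
1100 · 1794 = 1973400 ≡ 1849
1849 · 107 = 197843 ≡ 881
881 · 63 = 55503 ≡ 1435

1435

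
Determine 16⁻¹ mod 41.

18

41 = 2*16 + 9
16 = 1*9 + 7
9 = 1*7 + 2
7 = 3*2 + 1
2 = 2*1 + 0
gcd(16, 41) = 1, so the inverse exists.
Bézout: 1 = −7*41 + 18*16.
So 16⁻¹ ≡ 18 (mod 41).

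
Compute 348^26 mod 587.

26 in binary is 11010, i.e. 26 = 16 + 8 + 2.
348^1 ≡ 348 (mod 587)
348^2 ≡ 348^2 = 121104 ≡ 182 (mod 587)
348^4 ≡ 182^2 = 33124 ≡ 252 (mod 587)
348^8 ≡ 252^2 = 63504 ≡ 108 (mod 587)
348^16 ≡ 108^2 = 11664 ≡ 511 (mod 587)
348^26 = 348^16 * 348^8 * 348^2 ≡ 511 * 108 * 182 (mod 587).
Accumulate the product:
511 * 108 = 55188 ≡ 10
10 * 182 = 1820 ≡ 59

59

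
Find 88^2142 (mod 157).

2142 in binary is 100001011110, i.e. 2142 = 2048 + 64 + 16 + 8 + 4 + 2.
88^1 ≡ 88 (mod 157)
88^2 ≡ 88^2 = 7744 ≡ 51 (mod 157)
88^4 ≡ 51^2 = 2601 ≡ 89 (mod 157)
88^8 ≡ 89^2 = 7921 ≡ 71 (mod 157)
88^16 ≡ 71^2 = 5041 ≡ 17 (mod 157)
88^32 ≡ 17^2 = 289 ≡ 132 (mod 157)
88^64 ≡ 132^2 = 17424 ≡ 154 (mod 157)
88^128 ≡ 154^2 = 23716 ≡ 9 (mod 157)
88^256 ≡ 9^2 = 81 (mod 157)
88^512 ≡ 81^2 = 6561 ≡ 124 (mod 157)
88^1024 ≡ 124^2 = 15376 ≡ 147 (mod 157)
88^2048 ≡ 147^2 = 21609 ≡ 100 (mod 157)
88^2142 = 88^2048 * 88^64 * 88^16 * 88^8 * 88^4 * 88^2 ≡ 100 * 154 * 17 * 71 * 89 * 51 (mod 157).
Accumulate the product:
100 * 154 = 15400 ≡ 14
14 * 17 = 238 ≡ 81
81 * 71 = 5751 ≡ 99
99 * 89 = 8811 ≡ 19
19 * 51 = 969 ≡ 27

27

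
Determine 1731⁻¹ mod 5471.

3995

Apply the Euclidean algorithm and back-substitute:
5471 = 3×1731 + 278
1731 = 6×278 + 63
278 = 4×63 + 26
63 = 2×26 + 11
26 = 2×11 + 4
11 = 2×4 + 3
4 = 1×3 + 1
3 = 3×1 + 0
gcd(1731, 5471) = 1, so the inverse exists.
Bézout: 1 = 467×5471 − 1476×1731.
So 1731⁻¹ ≡ −1476 ≡ 3995 (mod 5471).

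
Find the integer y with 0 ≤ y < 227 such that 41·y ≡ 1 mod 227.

72

227 = 5·41 + 22
41 = 1·22 + 19
22 = 1·19 + 3
19 = 6·3 + 1
3 = 3·1 + 0
gcd(41, 227) = 1, so the inverse exists.
Bézout: 1 = −13·227 + 72·41.
So 41⁻¹ ≡ 72 (mod 227).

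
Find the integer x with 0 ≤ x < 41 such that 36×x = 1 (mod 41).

Apply the Euclidean algorithm and back-substitute:
41 = 1*36 + 5
36 = 7*5 + 1
5 = 5*1 + 0
gcd(36, 41) = 1, so the inverse exists.
Bézout: 1 = −7*41 + 8*36.
So 36⁻¹ ≡ 8 (mod 41).

8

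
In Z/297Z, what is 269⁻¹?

By the extended Euclidean algorithm:
297 = 1×269 + 28
269 = 9×28 + 17
28 = 1×17 + 11
17 = 1×11 + 6
11 = 1×6 + 5
6 = 1×5 + 1
5 = 5×1 + 0
gcd(269, 297) = 1, so the inverse exists.
Back-substitute for 1:
1 = 1×6 − 1×5
  = −1×11 + 2×6
  = 2×17 − 3×11
  = −3×28 + 5×17
  = 5×269 − 48×28
  = −48×297 + 53×269
So 269⁻¹ ≡ 53 (mod 297).

53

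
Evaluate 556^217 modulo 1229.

4

By square-and-multiply:
217 in binary is 11011001, i.e. 217 = 128 + 64 + 16 + 8 + 1.
556^1 ≡ 556 (mod 1229)
556^2 ≡ 556^2 = 309136 ≡ 657 (mod 1229)
556^4 ≡ 657^2 = 431649 ≡ 270 (mod 1229)
556^8 ≡ 270^2 = 72900 ≡ 389 (mod 1229)
556^16 ≡ 389^2 = 151321 ≡ 154 (mod 1229)
556^32 ≡ 154^2 = 23716 ≡ 365 (mod 1229)
556^64 ≡ 365^2 = 133225 ≡ 493 (mod 1229)
556^128 ≡ 493^2 = 243049 ≡ 936 (mod 1229)
556^217 = 556^128 × 556^64 × 556^16 × 556^8 × 556^1 ≡ 936 × 493 × 154 × 389 × 556 (mod 1229).
Accumulate the product:
936 × 493 = 461448 ≡ 573
573 × 154 = 88242 ≡ 983
983 × 389 = 382387 ≡ 168
168 × 556 = 93408 ≡ 4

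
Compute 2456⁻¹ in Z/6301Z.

5303

Run the extended Euclidean algorithm:
6301 = 2*2456 + 1389
2456 = 1*1389 + 1067
1389 = 1*1067 + 322
1067 = 3*322 + 101
322 = 3*101 + 19
101 = 5*19 + 6
19 = 3*6 + 1
6 = 6*1 + 0
gcd(2456, 6301) = 1, so the inverse exists.
Back-substitute for 1:
1 = 1*19 − 3*6
  = −3*101 + 16*19
  = 16*322 − 51*101
  = −51*1067 + 169*322
  = 169*1389 − 220*1067
  = −220*2456 + 389*1389
  = 389*6301 − 998*2456
So 2456⁻¹ ≡ −998 ≡ 5303 (mod 6301).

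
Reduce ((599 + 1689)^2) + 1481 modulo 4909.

3431

599 + 1689 = 2288
(2288)^2 ≡ 1950 (mod 4909)
1950 + 1481 = 3431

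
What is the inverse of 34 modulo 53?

53 = 1·34 + 19
34 = 1·19 + 15
19 = 1·15 + 4
15 = 3·4 + 3
4 = 1·3 + 1
3 = 3·1 + 0
gcd(34, 53) = 1, so the inverse exists.
Bézout: 1 = 9·53 − 14·34.
So 34⁻¹ ≡ −14 ≡ 39 (mod 53).

39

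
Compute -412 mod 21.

-412 = -20*21 + 8, so -412 ≡ 8 (mod 21).

8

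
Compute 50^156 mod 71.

4

156 in binary is 10011100, i.e. 156 = 128 + 16 + 8 + 4.
50^1 ≡ 50 (mod 71)
50^2 ≡ 50^2 = 2500 ≡ 15 (mod 71)
50^4 ≡ 15^2 = 225 ≡ 12 (mod 71)
50^8 ≡ 12^2 = 144 ≡ 2 (mod 71)
50^16 ≡ 2^2 = 4 (mod 71)
50^32 ≡ 4^2 = 16 (mod 71)
50^64 ≡ 16^2 = 256 ≡ 43 (mod 71)
50^128 ≡ 43^2 = 1849 ≡ 3 (mod 71)
50^156 = 50^128 * 50^16 * 50^8 * 50^4 ≡ 3 * 4 * 2 * 12 (mod 71).
Accumulate the product:
3 * 4 = 12
12 * 2 = 24
24 * 12 = 288 ≡ 4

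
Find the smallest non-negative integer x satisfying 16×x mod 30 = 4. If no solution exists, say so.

4

gcd(16, 30) = 2, and 2 | 4, so solutions exist.
Divide through by 2: 8×x ≡ 2 (mod 15).
8⁻¹ ≡ 2 (mod 15).
x ≡ 2×2 ≡ 4 (mod 15).
The smallest non-negative solution is x = 4.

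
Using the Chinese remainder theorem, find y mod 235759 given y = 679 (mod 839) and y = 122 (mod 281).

58570

839⁻¹ mod 281: 839×70 ≡ 1 (mod 281), so 839⁻¹ ≡ 70.
y = 679 + 839×((122 − 679)×70 mod 281) = 679 + 839×69 = 58570.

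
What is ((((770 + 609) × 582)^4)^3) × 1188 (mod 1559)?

770 + 609 = 1379
1379 × 582 = 802578 ≡ 1252 (mod 1559)
(1252)^4 ≡ 683 (mod 1559)
(683)^3 ≡ 716 (mod 1559)
716 × 1188 = 850608 ≡ 953 (mod 1559)

953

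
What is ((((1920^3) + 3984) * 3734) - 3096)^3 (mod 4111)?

2995

(1920)^3 ≡ 3966 (mod 4111)
3966 + 3984 = 7950 ≡ 3839 (mod 4111)
3839 * 3734 = 14334826 ≡ 3880 (mod 4111)
3880 - 3096 = 784
(784)^3 ≡ 2995 (mod 4111)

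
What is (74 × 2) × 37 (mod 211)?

74 × 2 = 148
148 × 37 = 5476 ≡ 201 (mod 211)

201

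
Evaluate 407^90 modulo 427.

90 in binary is 1011010, i.e. 90 = 64 + 16 + 8 + 2.
407^1 ≡ 407 (mod 427)
407^2 ≡ 407^2 = 165649 ≡ 400 (mod 427)
407^4 ≡ 400^2 = 160000 ≡ 302 (mod 427)
407^8 ≡ 302^2 = 91204 ≡ 253 (mod 427)
407^16 ≡ 253^2 = 64009 ≡ 386 (mod 427)
407^32 ≡ 386^2 = 148996 ≡ 400 (mod 427)
407^64 ≡ 400^2 = 160000 ≡ 302 (mod 427)
407^90 = 407^64 · 407^16 · 407^8 · 407^2 ≡ 302 · 386 · 253 · 400 (mod 427).
Accumulate the product:
302 · 386 = 116572 ≡ 1
1 · 253 = 253
253 · 400 = 101200 ≡ 1

1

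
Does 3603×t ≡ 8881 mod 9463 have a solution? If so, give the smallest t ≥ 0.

5145

gcd(3603, 9463) = 1, so a unique solution mod 9463 exists.
3603⁻¹ ≡ 5308 (mod 9463).
t ≡ 5308×8881 ≡ 5145 (mod 9463).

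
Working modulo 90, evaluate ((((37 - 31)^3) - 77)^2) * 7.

37 - 31 = 6
(6)^3 ≡ 36 (mod 90)
36 - 77 = -41 ≡ 49 (mod 90)
(49)^2 ≡ 61 (mod 90)
61 * 7 = 427 ≡ 67 (mod 90)

67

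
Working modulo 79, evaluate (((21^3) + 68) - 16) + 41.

(21)^3 ≡ 18 (mod 79)
18 + 68 = 86 ≡ 7 (mod 79)
7 - 16 = -9 ≡ 70 (mod 79)
70 + 41 = 111 ≡ 32 (mod 79)

32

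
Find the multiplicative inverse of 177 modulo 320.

273

Run the extended Euclidean algorithm:
320 = 1×177 + 143
177 = 1×143 + 34
143 = 4×34 + 7
34 = 4×7 + 6
7 = 1×6 + 1
6 = 6×1 + 0
gcd(177, 320) = 1, so the inverse exists.
Bézout: 1 = 26×320 − 47×177.
So 177⁻¹ ≡ −47 ≡ 273 (mod 320).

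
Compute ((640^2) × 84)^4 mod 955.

115

(640)^2 ≡ 860 (mod 955)
860 × 84 = 72240 ≡ 615 (mod 955)
(615)^4 ≡ 115 (mod 955)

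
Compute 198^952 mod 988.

952 in binary is 1110111000, i.e. 952 = 512 + 256 + 128 + 32 + 16 + 8.
198^1 ≡ 198 (mod 988)
198^2 ≡ 198^2 = 39204 ≡ 672 (mod 988)
198^4 ≡ 672^2 = 451584 ≡ 68 (mod 988)
198^8 ≡ 68^2 = 4624 ≡ 672 (mod 988)
198^16 ≡ 672^2 = 451584 ≡ 68 (mod 988)
198^32 ≡ 68^2 = 4624 ≡ 672 (mod 988)
198^64 ≡ 672^2 = 451584 ≡ 68 (mod 988)
198^128 ≡ 68^2 = 4624 ≡ 672 (mod 988)
198^256 ≡ 672^2 = 451584 ≡ 68 (mod 988)
198^512 ≡ 68^2 = 4624 ≡ 672 (mod 988)
198^952 = 198^512 * 198^256 * 198^128 * 198^32 * 198^16 * 198^8 ≡ 672 * 68 * 672 * 672 * 68 * 672 (mod 988).
Accumulate the product:
672 * 68 = 45696 ≡ 248
248 * 672 = 166656 ≡ 672
672 * 672 = 451584 ≡ 68
68 * 68 = 4624 ≡ 672
672 * 672 = 451584 ≡ 68

68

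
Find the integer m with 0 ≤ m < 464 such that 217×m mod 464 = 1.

201

By the extended Euclidean algorithm:
464 = 2×217 + 30
217 = 7×30 + 7
30 = 4×7 + 2
7 = 3×2 + 1
2 = 2×1 + 0
gcd(217, 464) = 1, so the inverse exists.
Back-substitute for 1:
1 = 1×7 − 3×2
  = −3×30 + 13×7
  = 13×217 − 94×30
  = −94×464 + 201×217
So 217⁻¹ ≡ 201 (mod 464).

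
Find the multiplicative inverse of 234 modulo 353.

353 = 1×234 + 119
234 = 1×119 + 115
119 = 1×115 + 4
115 = 28×4 + 3
4 = 1×3 + 1
3 = 3×1 + 0
gcd(234, 353) = 1, so the inverse exists.
Back-substitute for 1:
1 = 1×4 − 1×3
  = −1×115 + 29×4
  = 29×119 − 30×115
  = −30×234 + 59×119
  = 59×353 − 89×234
So 234⁻¹ ≡ −89 ≡ 264 (mod 353).

264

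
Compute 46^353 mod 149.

Using repeated squaring:
353 in binary is 101100001, i.e. 353 = 256 + 64 + 32 + 1.
46^1 ≡ 46 (mod 149)
46^2 ≡ 46^2 = 2116 ≡ 30 (mod 149)
46^4 ≡ 30^2 = 900 ≡ 6 (mod 149)
46^8 ≡ 6^2 = 36 (mod 149)
46^16 ≡ 36^2 = 1296 ≡ 104 (mod 149)
46^32 ≡ 104^2 = 10816 ≡ 88 (mod 149)
46^64 ≡ 88^2 = 7744 ≡ 145 (mod 149)
46^128 ≡ 145^2 = 21025 ≡ 16 (mod 149)
46^256 ≡ 16^2 = 256 ≡ 107 (mod 149)
46^353 = 46^256 · 46^64 · 46^32 · 46^1 ≡ 107 · 145 · 88 · 46 (mod 149).
Accumulate the product:
107 · 145 = 15515 ≡ 19
19 · 88 = 1672 ≡ 33
33 · 46 = 1518 ≡ 28

28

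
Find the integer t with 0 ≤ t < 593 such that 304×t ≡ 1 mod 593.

435

593 = 1·304 + 289
304 = 1·289 + 15
289 = 19·15 + 4
15 = 3·4 + 3
4 = 1·3 + 1
3 = 3·1 + 0
gcd(304, 593) = 1, so the inverse exists.
Back-substitute for 1:
1 = 1·4 − 1·3
  = −1·15 + 4·4
  = 4·289 − 77·15
  = −77·304 + 81·289
  = 81·593 − 158·304
So 304⁻¹ ≡ −158 ≡ 435 (mod 593).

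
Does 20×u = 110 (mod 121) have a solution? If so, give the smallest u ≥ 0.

gcd(20, 121) = 1, so a unique solution mod 121 exists.
20⁻¹ ≡ 115 (mod 121).
u ≡ 115×110 ≡ 66 (mod 121).

66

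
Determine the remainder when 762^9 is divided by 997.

Compute successive squares:
762^1 ≡ 762 (mod 997)
762^2 ≡ 762^2 = 580644 ≡ 390 (mod 997)
762^4 ≡ 390^2 = 152100 ≡ 556 (mod 997)
762^8 ≡ 556^2 = 309136 ≡ 66 (mod 997)
762^9 = 762^8 · 762^1 ≡ 66 · 762 (mod 997).
66 · 762 = 50292 ≡ 442 (mod 997).

442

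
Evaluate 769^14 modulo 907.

Compute successive squares:
14 in binary is 1110, i.e. 14 = 8 + 4 + 2.
769^1 ≡ 769 (mod 907)
769^2 ≡ 769^2 = 591361 ≡ 904 (mod 907)
769^4 ≡ 904^2 = 817216 ≡ 9 (mod 907)
769^8 ≡ 9^2 = 81 (mod 907)
769^14 = 769^8 · 769^4 · 769^2 ≡ 81 · 9 · 904 (mod 907).
Accumulate the product:
81 · 9 = 729
729 · 904 = 659016 ≡ 534

534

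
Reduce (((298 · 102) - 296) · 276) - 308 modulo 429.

298 · 102 = 30396 ≡ 366 (mod 429)
366 - 296 = 70
70 · 276 = 19320 ≡ 15 (mod 429)
15 - 308 = -293 ≡ 136 (mod 429)

136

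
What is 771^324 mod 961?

690

By square-and-multiply:
324 in binary is 101000100, i.e. 324 = 256 + 64 + 4.
771^1 ≡ 771 (mod 961)
771^2 ≡ 771^2 = 594441 ≡ 543 (mod 961)
771^4 ≡ 543^2 = 294849 ≡ 783 (mod 961)
771^8 ≡ 783^2 = 613089 ≡ 932 (mod 961)
771^16 ≡ 932^2 = 868624 ≡ 841 (mod 961)
771^32 ≡ 841^2 = 707281 ≡ 946 (mod 961)
771^64 ≡ 946^2 = 894916 ≡ 225 (mod 961)
771^128 ≡ 225^2 = 50625 ≡ 653 (mod 961)
771^256 ≡ 653^2 = 426409 ≡ 686 (mod 961)
771^324 = 771^256 * 771^64 * 771^4 ≡ 686 * 225 * 783 (mod 961).
Accumulate the product:
686 * 225 = 154350 ≡ 590
590 * 783 = 461970 ≡ 690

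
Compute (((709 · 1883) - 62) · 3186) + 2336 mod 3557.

709 · 1883 = 1335047 ≡ 1172 (mod 3557)
1172 - 62 = 1110
1110 · 3186 = 3536460 ≡ 802 (mod 3557)
802 + 2336 = 3138

3138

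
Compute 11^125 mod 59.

11^1 ≡ 11 (mod 59)
11^2 ≡ 11^2 = 121 ≡ 3 (mod 59)
11^4 ≡ 3^2 = 9 (mod 59)
11^8 ≡ 9^2 = 81 ≡ 22 (mod 59)
11^16 ≡ 22^2 = 484 ≡ 12 (mod 59)
11^32 ≡ 12^2 = 144 ≡ 26 (mod 59)
11^64 ≡ 26^2 = 676 ≡ 27 (mod 59)
11^125 = 11^64 * 11^32 * 11^16 * 11^8 * 11^4 * 11^1 ≡ 27 * 26 * 12 * 22 * 9 * 11 (mod 59).
Accumulate the product:
27 * 26 = 702 ≡ 53
53 * 12 = 636 ≡ 46
46 * 22 = 1012 ≡ 9
9 * 9 = 81 ≡ 22
22 * 11 = 242 ≡ 6

6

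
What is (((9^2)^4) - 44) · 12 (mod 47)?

44

(9)^2 ≡ 34 (mod 47)
(34)^4 ≡ 32 (mod 47)
32 - 44 = -12 ≡ 35 (mod 47)
35 · 12 = 420 ≡ 44 (mod 47)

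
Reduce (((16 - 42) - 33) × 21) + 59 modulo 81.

35

16 - 42 = -26 ≡ 55 (mod 81)
55 - 33 = 22
22 × 21 = 462 ≡ 57 (mod 81)
57 + 59 = 116 ≡ 35 (mod 81)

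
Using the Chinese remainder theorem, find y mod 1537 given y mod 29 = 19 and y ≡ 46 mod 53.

29⁻¹ mod 53: 29·11 ≡ 1 (mod 53), so 29⁻¹ ≡ 11.
y = 19 + 29·((46 − 19)·11 mod 53) = 19 + 29·32 = 947.
Check: 947 mod 29 = 19, 947 mod 53 = 46. ✓

947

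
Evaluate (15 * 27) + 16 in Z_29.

15 * 27 = 405 ≡ 28 (mod 29)
28 + 16 = 44 ≡ 15 (mod 29)

15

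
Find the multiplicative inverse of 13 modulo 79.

By the extended Euclidean algorithm:
79 = 6*13 + 1
13 = 13*1 + 0
gcd(13, 79) = 1, so the inverse exists.
Back-substitute for 1:
1 = 1*79 − 6*13
So 13⁻¹ ≡ −6 ≡ 73 (mod 79).

73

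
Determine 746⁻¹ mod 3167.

2942

Apply the Euclidean algorithm and back-substitute:
3167 = 4*746 + 183
746 = 4*183 + 14
183 = 13*14 + 1
14 = 14*1 + 0
gcd(746, 3167) = 1, so the inverse exists.
Back-substitute for 1:
1 = 1*183 − 13*14
  = −13*746 + 53*183
  = 53*3167 − 225*746
So 746⁻¹ ≡ −225 ≡ 2942 (mod 3167).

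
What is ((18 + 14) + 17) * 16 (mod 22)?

18 + 14 = 32 ≡ 10 (mod 22)
10 + 17 = 27 ≡ 5 (mod 22)
5 * 16 = 80 ≡ 14 (mod 22)

14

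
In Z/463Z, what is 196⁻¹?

463 = 2*196 + 71
196 = 2*71 + 54
71 = 1*54 + 17
54 = 3*17 + 3
17 = 5*3 + 2
3 = 1*2 + 1
2 = 2*1 + 0
gcd(196, 463) = 1, so the inverse exists.
Back-substitute for 1:
1 = 1*3 − 1*2
  = −1*17 + 6*3
  = 6*54 − 19*17
  = −19*71 + 25*54
  = 25*196 − 69*71
  = −69*463 + 163*196
So 196⁻¹ ≡ 163 (mod 463).

163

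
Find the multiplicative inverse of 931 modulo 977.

446

977 = 1·931 + 46
931 = 20·46 + 11
46 = 4·11 + 2
11 = 5·2 + 1
2 = 2·1 + 0
gcd(931, 977) = 1, so the inverse exists.
Back-substitute for 1:
1 = 1·11 − 5·2
  = −5·46 + 21·11
  = 21·931 − 425·46
  = −425·977 + 446·931
So 931⁻¹ ≡ 446 (mod 977).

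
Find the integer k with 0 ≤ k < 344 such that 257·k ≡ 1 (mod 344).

257

Apply the Euclidean algorithm and back-substitute:
344 = 1·257 + 87
257 = 2·87 + 83
87 = 1·83 + 4
83 = 20·4 + 3
4 = 1·3 + 1
3 = 3·1 + 0
gcd(257, 344) = 1, so the inverse exists.
Back-substitute for 1:
1 = 1·4 − 1·3
  = −1·83 + 21·4
  = 21·87 − 22·83
  = −22·257 + 65·87
  = 65·344 − 87·257
So 257⁻¹ ≡ −87 ≡ 257 (mod 344).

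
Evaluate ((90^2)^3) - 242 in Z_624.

526

(90)^2 ≡ 612 (mod 624)
(612)^3 ≡ 144 (mod 624)
144 - 242 = -98 ≡ 526 (mod 624)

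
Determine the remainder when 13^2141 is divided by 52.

By square-and-multiply:
2141 in binary is 100001011101, i.e. 2141 = 2048 + 64 + 16 + 8 + 4 + 1.
13^1 ≡ 13 (mod 52)
13^2 ≡ 13^2 = 169 ≡ 13 (mod 52)
13^4 ≡ 13^2 = 169 ≡ 13 (mod 52)
13^8 ≡ 13^2 = 169 ≡ 13 (mod 52)
13^16 ≡ 13^2 = 169 ≡ 13 (mod 52)
13^32 ≡ 13^2 = 169 ≡ 13 (mod 52)
13^64 ≡ 13^2 = 169 ≡ 13 (mod 52)
13^128 ≡ 13^2 = 169 ≡ 13 (mod 52)
13^256 ≡ 13^2 = 169 ≡ 13 (mod 52)
13^512 ≡ 13^2 = 169 ≡ 13 (mod 52)
13^1024 ≡ 13^2 = 169 ≡ 13 (mod 52)
13^2048 ≡ 13^2 = 169 ≡ 13 (mod 52)
13^2141 = 13^2048 × 13^64 × 13^16 × 13^8 × 13^4 × 13^1 ≡ 13 × 13 × 13 × 13 × 13 × 13 (mod 52).
Accumulate the product:
13 × 13 = 169 ≡ 13
13 × 13 = 169 ≡ 13
13 × 13 = 169 ≡ 13
13 × 13 = 169 ≡ 13
13 × 13 = 169 ≡ 13

13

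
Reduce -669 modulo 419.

-669 = -2·419 + 169, so -669 ≡ 169 (mod 419).

169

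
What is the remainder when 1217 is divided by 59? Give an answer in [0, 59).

1217 = 20·59 + 37, so 1217 ≡ 37 (mod 59).

37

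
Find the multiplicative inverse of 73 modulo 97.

4

97 = 1·73 + 24
73 = 3·24 + 1
24 = 24·1 + 0
gcd(73, 97) = 1, so the inverse exists.
Back-substitute for 1:
1 = 1·73 − 3·24
  = −3·97 + 4·73
So 73⁻¹ ≡ 4 (mod 97).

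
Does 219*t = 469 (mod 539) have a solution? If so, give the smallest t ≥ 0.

gcd(219, 539) = 1, so a unique solution mod 539 exists.
219⁻¹ ≡ 32 (mod 539).
t ≡ 32*469 ≡ 455 (mod 539).

455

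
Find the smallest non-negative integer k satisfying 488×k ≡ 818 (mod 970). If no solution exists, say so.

111

gcd(488, 970) = 2, and 2 | 818, so solutions exist.
Divide through by 2: 244×k = 409 (mod 485).
244⁻¹ ≡ 324 (mod 485).
k ≡ 324×409 ≡ 111 (mod 485).
The smallest non-negative solution is k = 111.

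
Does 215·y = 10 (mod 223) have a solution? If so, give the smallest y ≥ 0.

gcd(215, 223) = 1, so a unique solution mod 223 exists.
215⁻¹ ≡ 195 (mod 223).
y ≡ 195·10 ≡ 166 (mod 223).

166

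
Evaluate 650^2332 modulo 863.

650^1 ≡ 650 (mod 863)
650^2 ≡ 650^2 = 422500 ≡ 493 (mod 863)
650^4 ≡ 493^2 = 243049 ≡ 546 (mod 863)
650^8 ≡ 546^2 = 298116 ≡ 381 (mod 863)
650^16 ≡ 381^2 = 145161 ≡ 177 (mod 863)
650^32 ≡ 177^2 = 31329 ≡ 261 (mod 863)
650^64 ≡ 261^2 = 68121 ≡ 807 (mod 863)
650^128 ≡ 807^2 = 651249 ≡ 547 (mod 863)
650^256 ≡ 547^2 = 299209 ≡ 611 (mod 863)
650^512 ≡ 611^2 = 373321 ≡ 505 (mod 863)
650^1024 ≡ 505^2 = 255025 ≡ 440 (mod 863)
650^2048 ≡ 440^2 = 193600 ≡ 288 (mod 863)
650^2332 = 650^2048 × 650^256 × 650^16 × 650^8 × 650^4 ≡ 288 × 611 × 177 × 381 × 546 (mod 863).
Accumulate the product:
288 × 611 = 175968 ≡ 779
779 × 177 = 137883 ≡ 666
666 × 381 = 253746 ≡ 24
24 × 546 = 13104 ≡ 159

159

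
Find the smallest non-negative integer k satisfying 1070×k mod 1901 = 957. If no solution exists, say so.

gcd(1070, 1901) = 1, so a unique solution mod 1901 exists.
1070⁻¹ ≡ 1384 (mod 1901).
k ≡ 1384×957 ≡ 1392 (mod 1901).

1392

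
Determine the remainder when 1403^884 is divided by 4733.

1396

Using repeated squaring:
884 in binary is 1101110100, i.e. 884 = 512 + 256 + 64 + 32 + 16 + 4.
1403^1 ≡ 1403 (mod 4733)
1403^2 ≡ 1403^2 = 1968409 ≡ 4214 (mod 4733)
1403^4 ≡ 4214^2 = 17757796 ≡ 4313 (mod 4733)
1403^8 ≡ 4313^2 = 18601969 ≡ 1279 (mod 4733)
1403^16 ≡ 1279^2 = 1635841 ≡ 2956 (mod 4733)
1403^32 ≡ 2956^2 = 8737936 ≡ 818 (mod 4733)
1403^64 ≡ 818^2 = 669124 ≡ 1771 (mod 4733)
1403^128 ≡ 1771^2 = 3136441 ≡ 3195 (mod 4733)
1403^256 ≡ 3195^2 = 10208025 ≡ 3677 (mod 4733)
1403^512 ≡ 3677^2 = 13520329 ≡ 2881 (mod 4733)
1403^884 = 1403^512 × 1403^256 × 1403^64 × 1403^32 × 1403^16 × 1403^4 ≡ 2881 × 3677 × 1771 × 818 × 2956 × 4313 (mod 4733).
Accumulate the product:
2881 × 3677 = 10593437 ≡ 983
983 × 1771 = 1740893 ≡ 3882
3882 × 818 = 3175476 ≡ 4366
4366 × 2956 = 12905896 ≡ 3738
3738 × 4313 = 16121994 ≡ 1396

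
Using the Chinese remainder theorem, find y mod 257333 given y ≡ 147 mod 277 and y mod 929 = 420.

277⁻¹ mod 929: 277*218 ≡ 1 (mod 929), so 277⁻¹ ≡ 218.
y = 147 + 277*((420 − 147)*218 mod 929) = 147 + 277*58 = 16213.
Check: 16213 mod 277 = 147, 16213 mod 929 = 420. ✓

16213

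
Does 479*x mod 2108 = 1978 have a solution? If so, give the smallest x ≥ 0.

1430

gcd(479, 2108) = 1, so a unique solution mod 2108 exists.
479⁻¹ ≡ 1043 (mod 2108).
x ≡ 1043*1978 ≡ 1430 (mod 2108).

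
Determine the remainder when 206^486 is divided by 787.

150

206^1 ≡ 206 (mod 787)
206^2 ≡ 206^2 = 42436 ≡ 725 (mod 787)
206^4 ≡ 725^2 = 525625 ≡ 696 (mod 787)
206^8 ≡ 696^2 = 484416 ≡ 411 (mod 787)
206^16 ≡ 411^2 = 168921 ≡ 503 (mod 787)
206^32 ≡ 503^2 = 253009 ≡ 382 (mod 787)
206^64 ≡ 382^2 = 145924 ≡ 329 (mod 787)
206^128 ≡ 329^2 = 108241 ≡ 422 (mod 787)
206^256 ≡ 422^2 = 178084 ≡ 222 (mod 787)
206^486 = 206^256 × 206^128 × 206^64 × 206^32 × 206^4 × 206^2 ≡ 222 × 422 × 329 × 382 × 696 × 725 (mod 787).
Accumulate the product:
222 × 422 = 93684 ≡ 31
31 × 329 = 10199 ≡ 755
755 × 382 = 288410 ≡ 368
368 × 696 = 256128 ≡ 353
353 × 725 = 255925 ≡ 150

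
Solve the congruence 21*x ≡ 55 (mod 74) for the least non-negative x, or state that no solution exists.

gcd(21, 74) = 1, so a unique solution mod 74 exists.
21⁻¹ ≡ 67 (mod 74).
x ≡ 67*55 ≡ 59 (mod 74).

59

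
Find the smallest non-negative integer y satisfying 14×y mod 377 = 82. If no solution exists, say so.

gcd(14, 377) = 1, so a unique solution mod 377 exists.
14⁻¹ ≡ 27 (mod 377).
y ≡ 27×82 ≡ 329 (mod 377).

329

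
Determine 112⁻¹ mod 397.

397 = 3·112 + 61
112 = 1·61 + 51
61 = 1·51 + 10
51 = 5·10 + 1
10 = 10·1 + 0
gcd(112, 397) = 1, so the inverse exists.
Back-substitute for 1:
1 = 1·51 − 5·10
  = −5·61 + 6·51
  = 6·112 − 11·61
  = −11·397 + 39·112
So 112⁻¹ ≡ 39 (mod 397).

39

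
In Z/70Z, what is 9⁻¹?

39

Apply the Euclidean algorithm and back-substitute:
70 = 7·9 + 7
9 = 1·7 + 2
7 = 3·2 + 1
2 = 2·1 + 0
gcd(9, 70) = 1, so the inverse exists.
Back-substitute for 1:
1 = 1·7 − 3·2
  = −3·9 + 4·7
  = 4·70 − 31·9
So 9⁻¹ ≡ −31 ≡ 39 (mod 70).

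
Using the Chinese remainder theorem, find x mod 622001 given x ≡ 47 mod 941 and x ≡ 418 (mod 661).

941⁻¹ mod 661: 941·517 ≡ 1 (mod 661), so 941⁻¹ ≡ 517.
x = 47 + 941·((418 − 47)·517 mod 661) = 47 + 941·117 = 110144.

110144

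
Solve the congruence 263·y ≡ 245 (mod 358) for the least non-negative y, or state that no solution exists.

gcd(263, 358) = 1, so a unique solution mod 358 exists.
263⁻¹ ≡ 309 (mod 358).
y ≡ 309·245 ≡ 167 (mod 358).

167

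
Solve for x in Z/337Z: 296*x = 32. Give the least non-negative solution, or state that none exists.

328

gcd(296, 337) = 1, so a unique solution mod 337 exists.
296⁻¹ ≡ 263 (mod 337).
x ≡ 263*32 ≡ 328 (mod 337).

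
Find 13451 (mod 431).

90

13451 = 31·431 + 90, so 13451 ≡ 90 (mod 431).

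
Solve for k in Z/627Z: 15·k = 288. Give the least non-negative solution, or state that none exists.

61

gcd(15, 627) = 3, and 3 | 288, so solutions exist.
Divide through by 3: 5·k = 96 (mod 209).
5⁻¹ ≡ 42 (mod 209).
k ≡ 42·96 ≡ 61 (mod 209).
The smallest non-negative solution is k = 61.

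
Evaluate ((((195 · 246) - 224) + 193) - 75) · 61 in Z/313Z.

195 · 246 = 47970 ≡ 81 (mod 313)
81 - 224 = -143 ≡ 170 (mod 313)
170 + 193 = 363 ≡ 50 (mod 313)
50 - 75 = -25 ≡ 288 (mod 313)
288 · 61 = 17568 ≡ 40 (mod 313)

40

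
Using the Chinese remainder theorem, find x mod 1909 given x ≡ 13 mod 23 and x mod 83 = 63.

23⁻¹ mod 83: 23×65 ≡ 1 (mod 83), so 23⁻¹ ≡ 65.
x = 13 + 23×((63 − 13)×65 mod 83) = 13 + 23×13 = 312.

312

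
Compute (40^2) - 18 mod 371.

98

(40)^2 ≡ 116 (mod 371)
116 - 18 = 98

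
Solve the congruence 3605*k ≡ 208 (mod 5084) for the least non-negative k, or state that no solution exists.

gcd(3605, 5084) = 1, so a unique solution mod 5084 exists.
3605⁻¹ ≡ 5029 (mod 5084).
k ≡ 5029*208 ≡ 3812 (mod 5084).

3812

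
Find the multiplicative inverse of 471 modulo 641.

641 = 1·471 + 170
471 = 2·170 + 131
170 = 1·131 + 39
131 = 3·39 + 14
39 = 2·14 + 11
14 = 1·11 + 3
11 = 3·3 + 2
3 = 1·2 + 1
2 = 2·1 + 0
gcd(471, 641) = 1, so the inverse exists.
Back-substitute for 1:
1 = 1·3 − 1·2
  = −1·11 + 4·3
  = 4·14 − 5·11
  = −5·39 + 14·14
  = 14·131 − 47·39
  = −47·170 + 61·131
  = 61·471 − 169·170
  = −169·641 + 230·471
So 471⁻¹ ≡ 230 (mod 641).

230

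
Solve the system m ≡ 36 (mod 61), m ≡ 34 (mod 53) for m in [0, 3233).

61⁻¹ mod 53: 61·20 ≡ 1 (mod 53), so 61⁻¹ ≡ 20.
m = 36 + 61·((34 − 36)·20 mod 53) = 36 + 61·13 = 829.

829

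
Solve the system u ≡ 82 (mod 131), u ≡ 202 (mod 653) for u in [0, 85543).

39382

131⁻¹ mod 653: 131×329 ≡ 1 (mod 653), so 131⁻¹ ≡ 329.
u = 82 + 131×((202 − 82)×329 mod 653) = 82 + 131×300 = 39382.
Check: 39382 mod 131 = 82, 39382 mod 653 = 202. ✓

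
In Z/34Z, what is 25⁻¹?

Run the extended Euclidean algorithm:
34 = 1*25 + 9
25 = 2*9 + 7
9 = 1*7 + 2
7 = 3*2 + 1
2 = 2*1 + 0
gcd(25, 34) = 1, so the inverse exists.
Bézout: 1 = −11*34 + 15*25.
So 25⁻¹ ≡ 15 (mod 34).

15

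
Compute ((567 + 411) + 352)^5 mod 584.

567 + 411 = 978 ≡ 394 (mod 584)
394 + 352 = 746 ≡ 162 (mod 584)
(162)^5 ≡ 296 (mod 584)

296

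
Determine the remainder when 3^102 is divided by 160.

Compute successive squares:
102 in binary is 1100110, i.e. 102 = 64 + 32 + 4 + 2.
3^1 ≡ 3 (mod 160)
3^2 ≡ 3^2 = 9 (mod 160)
3^4 ≡ 9^2 = 81 (mod 160)
3^8 ≡ 81^2 = 6561 ≡ 1 (mod 160)
3^16 ≡ 1^2 = 1 (mod 160)
3^32 ≡ 1^2 = 1 (mod 160)
3^64 ≡ 1^2 = 1 (mod 160)
3^102 = 3^64 × 3^32 × 3^4 × 3^2 ≡ 1 × 1 × 81 × 9 (mod 160).
Accumulate the product:
1 × 1 = 1
1 × 81 = 81
81 × 9 = 729 ≡ 89

89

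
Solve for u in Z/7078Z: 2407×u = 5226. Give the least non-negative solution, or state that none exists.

gcd(2407, 7078) = 1, so a unique solution mod 7078 exists.
2407⁻¹ ≡ 297 (mod 7078).
u ≡ 297×5226 ≡ 2040 (mod 7078).

2040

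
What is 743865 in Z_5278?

743865 = 140·5278 + 4945, so 743865 ≡ 4945 (mod 5278).

4945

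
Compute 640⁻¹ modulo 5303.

5245

Apply the Euclidean algorithm and back-substitute:
5303 = 8×640 + 183
640 = 3×183 + 91
183 = 2×91 + 1
91 = 91×1 + 0
gcd(640, 5303) = 1, so the inverse exists.
Bézout: 1 = 7×5303 − 58×640.
So 640⁻¹ ≡ −58 ≡ 5245 (mod 5303).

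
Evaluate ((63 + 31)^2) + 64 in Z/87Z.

63 + 31 = 94 ≡ 7 (mod 87)
(7)^2 ≡ 49 (mod 87)
49 + 64 = 113 ≡ 26 (mod 87)

26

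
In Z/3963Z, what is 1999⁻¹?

3963 = 1·1999 + 1964
1999 = 1·1964 + 35
1964 = 56·35 + 4
35 = 8·4 + 3
4 = 1·3 + 1
3 = 3·1 + 0
gcd(1999, 3963) = 1, so the inverse exists.
Back-substitute for 1:
1 = 1·4 − 1·3
  = −1·35 + 9·4
  = 9·1964 − 505·35
  = −505·1999 + 514·1964
  = 514·3963 − 1019·1999
So 1999⁻¹ ≡ −1019 ≡ 2944 (mod 3963).

2944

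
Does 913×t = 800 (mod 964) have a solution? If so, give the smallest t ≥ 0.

816

gcd(913, 964) = 1, so a unique solution mod 964 exists.
913⁻¹ ≡ 189 (mod 964).
t ≡ 189×800 ≡ 816 (mod 964).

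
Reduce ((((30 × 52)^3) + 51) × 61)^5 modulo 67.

30 × 52 = 1560 ≡ 19 (mod 67)
(19)^3 ≡ 25 (mod 67)
25 + 51 = 76 ≡ 9 (mod 67)
9 × 61 = 549 ≡ 13 (mod 67)
(13)^5 ≡ 46 (mod 67)

46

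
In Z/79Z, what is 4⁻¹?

79 = 19×4 + 3
4 = 1×3 + 1
3 = 3×1 + 0
gcd(4, 79) = 1, so the inverse exists.
Back-substitute for 1:
1 = 1×4 − 1×3
  = −1×79 + 20×4
So 4⁻¹ ≡ 20 (mod 79).

20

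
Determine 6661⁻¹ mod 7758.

By the extended Euclidean algorithm:
7758 = 1·6661 + 1097
6661 = 6·1097 + 79
1097 = 13·79 + 70
79 = 1·70 + 9
70 = 7·9 + 7
9 = 1·7 + 2
7 = 3·2 + 1
2 = 2·1 + 0
gcd(6661, 7758) = 1, so the inverse exists.
Back-substitute for 1:
1 = 1·7 − 3·2
  = −3·9 + 4·7
  = 4·70 − 31·9
  = −31·79 + 35·70
  = 35·1097 − 486·79
  = −486·6661 + 2951·1097
  = 2951·7758 − 3437·6661
So 6661⁻¹ ≡ −3437 ≡ 4321 (mod 7758).

4321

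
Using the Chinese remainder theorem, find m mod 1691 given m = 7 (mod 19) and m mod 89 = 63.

330

19⁻¹ mod 89: 19*75 ≡ 1 (mod 89), so 19⁻¹ ≡ 75.
m = 7 + 19*((63 − 7)*75 mod 89) = 7 + 19*17 = 330.
Check: 330 mod 19 = 7, 330 mod 89 = 63. ✓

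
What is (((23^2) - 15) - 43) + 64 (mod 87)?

13

(23)^2 ≡ 7 (mod 87)
7 - 15 = -8 ≡ 79 (mod 87)
79 - 43 = 36
36 + 64 = 100 ≡ 13 (mod 87)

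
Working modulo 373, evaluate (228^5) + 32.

(228)^5 ≡ 276 (mod 373)
276 + 32 = 308

308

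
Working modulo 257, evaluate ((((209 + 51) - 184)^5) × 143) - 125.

46

209 + 51 = 260 ≡ 3 (mod 257)
3 - 184 = -181 ≡ 76 (mod 257)
(76)^5 ≡ 127 (mod 257)
127 × 143 = 18161 ≡ 171 (mod 257)
171 - 125 = 46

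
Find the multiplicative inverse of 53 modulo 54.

Apply the Euclidean algorithm and back-substitute:
54 = 1·53 + 1
53 = 53·1 + 0
gcd(53, 54) = 1, so the inverse exists.
Bézout: 1 = 1·54 − 1·53.
So 53⁻¹ ≡ −1 ≡ 53 (mod 54).

53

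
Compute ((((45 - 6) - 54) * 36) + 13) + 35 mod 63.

45 - 6 = 39
39 - 54 = -15 ≡ 48 (mod 63)
48 * 36 = 1728 ≡ 27 (mod 63)
27 + 13 = 40
40 + 35 = 75 ≡ 12 (mod 63)

12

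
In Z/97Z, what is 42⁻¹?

By the extended Euclidean algorithm:
97 = 2×42 + 13
42 = 3×13 + 3
13 = 4×3 + 1
3 = 3×1 + 0
gcd(42, 97) = 1, so the inverse exists.
Bézout: 1 = 13×97 − 30×42.
So 42⁻¹ ≡ −30 ≡ 67 (mod 97).

67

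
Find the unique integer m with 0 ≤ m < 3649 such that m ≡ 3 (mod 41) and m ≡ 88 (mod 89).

2135

41⁻¹ mod 89: 41·76 ≡ 1 (mod 89), so 41⁻¹ ≡ 76.
m = 3 + 41·((88 − 3)·76 mod 89) = 3 + 41·52 = 2135.
Check: 2135 mod 41 = 3, 2135 mod 89 = 88. ✓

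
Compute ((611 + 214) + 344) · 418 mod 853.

726

611 + 214 = 825
825 + 344 = 1169 ≡ 316 (mod 853)
316 · 418 = 132088 ≡ 726 (mod 853)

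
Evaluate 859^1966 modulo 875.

By square-and-multiply:
1966 in binary is 11110101110, i.e. 1966 = 1024 + 512 + 256 + 128 + 32 + 8 + 4 + 2.
859^1 ≡ 859 (mod 875)
859^2 ≡ 859^2 = 737881 ≡ 256 (mod 875)
859^4 ≡ 256^2 = 65536 ≡ 786 (mod 875)
859^8 ≡ 786^2 = 617796 ≡ 46 (mod 875)
859^16 ≡ 46^2 = 2116 ≡ 366 (mod 875)
859^32 ≡ 366^2 = 133956 ≡ 81 (mod 875)
859^64 ≡ 81^2 = 6561 ≡ 436 (mod 875)
859^128 ≡ 436^2 = 190096 ≡ 221 (mod 875)
859^256 ≡ 221^2 = 48841 ≡ 716 (mod 875)
859^512 ≡ 716^2 = 512656 ≡ 781 (mod 875)
859^1024 ≡ 781^2 = 609961 ≡ 86 (mod 875)
859^1966 = 859^1024 × 859^512 × 859^256 × 859^128 × 859^32 × 859^8 × 859^4 × 859^2 ≡ 86 × 781 × 716 × 221 × 81 × 46 × 786 × 256 (mod 875).
Accumulate the product:
86 × 781 = 67166 ≡ 666
666 × 716 = 476856 ≡ 856
856 × 221 = 189176 ≡ 176
176 × 81 = 14256 ≡ 256
256 × 46 = 11776 ≡ 401
401 × 786 = 315186 ≡ 186
186 × 256 = 47616 ≡ 366

366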